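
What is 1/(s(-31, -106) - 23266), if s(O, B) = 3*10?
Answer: -1/23236 ≈ -4.3037e-5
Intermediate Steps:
s(O, B) = 30
1/(s(-31, -106) - 23266) = 1/(30 - 23266) = 1/(-23236) = -1/23236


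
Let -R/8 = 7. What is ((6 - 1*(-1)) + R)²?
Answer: 2401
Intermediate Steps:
R = -56 (R = -8*7 = -56)
((6 - 1*(-1)) + R)² = ((6 - 1*(-1)) - 56)² = ((6 + 1) - 56)² = (7 - 56)² = (-49)² = 2401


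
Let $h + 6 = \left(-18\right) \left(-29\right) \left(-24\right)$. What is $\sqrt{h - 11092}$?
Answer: $i \sqrt{23626} \approx 153.71 i$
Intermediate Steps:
$h = -12534$ ($h = -6 + \left(-18\right) \left(-29\right) \left(-24\right) = -6 + 522 \left(-24\right) = -6 - 12528 = -12534$)
$\sqrt{h - 11092} = \sqrt{-12534 - 11092} = \sqrt{-23626} = i \sqrt{23626}$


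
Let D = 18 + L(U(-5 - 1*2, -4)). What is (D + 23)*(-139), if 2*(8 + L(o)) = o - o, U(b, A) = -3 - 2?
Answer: -4587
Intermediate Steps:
U(b, A) = -5
L(o) = -8 (L(o) = -8 + (o - o)/2 = -8 + (½)*0 = -8 + 0 = -8)
D = 10 (D = 18 - 8 = 10)
(D + 23)*(-139) = (10 + 23)*(-139) = 33*(-139) = -4587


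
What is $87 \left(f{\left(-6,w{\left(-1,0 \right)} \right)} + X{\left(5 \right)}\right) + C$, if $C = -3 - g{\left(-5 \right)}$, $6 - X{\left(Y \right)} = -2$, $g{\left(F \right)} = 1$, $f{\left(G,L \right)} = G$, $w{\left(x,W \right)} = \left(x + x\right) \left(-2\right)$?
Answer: $170$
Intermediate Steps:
$w{\left(x,W \right)} = - 4 x$ ($w{\left(x,W \right)} = 2 x \left(-2\right) = - 4 x$)
$X{\left(Y \right)} = 8$ ($X{\left(Y \right)} = 6 - -2 = 6 + 2 = 8$)
$C = -4$ ($C = -3 - 1 = -4$)
$87 \left(f{\left(-6,w{\left(-1,0 \right)} \right)} + X{\left(5 \right)}\right) + C = 87 \left(-6 + 8\right) - 4 = 87 \cdot 2 - 4 = 174 - 4 = 170$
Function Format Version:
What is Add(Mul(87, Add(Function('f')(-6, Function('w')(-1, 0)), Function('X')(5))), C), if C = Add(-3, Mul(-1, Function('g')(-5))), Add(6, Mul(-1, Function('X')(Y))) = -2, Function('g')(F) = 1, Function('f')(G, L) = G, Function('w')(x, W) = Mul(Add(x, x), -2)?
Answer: 170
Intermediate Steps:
Function('w')(x, W) = Mul(-4, x) (Function('w')(x, W) = Mul(Mul(2, x), -2) = Mul(-4, x))
Function('X')(Y) = 8 (Function('X')(Y) = Add(6, Mul(-1, -2)) = Add(6, 2) = 8)
C = -4 (C = Add(-3, Mul(-1, 1)) = Add(-3, -1) = -4)
Add(Mul(87, Add(Function('f')(-6, Function('w')(-1, 0)), Function('X')(5))), C) = Add(Mul(87, Add(-6, 8)), -4) = Add(Mul(87, 2), -4) = Add(174, -4) = 170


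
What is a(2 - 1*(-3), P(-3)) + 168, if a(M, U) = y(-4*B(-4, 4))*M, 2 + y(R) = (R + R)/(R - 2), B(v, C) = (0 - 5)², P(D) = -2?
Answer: 8558/51 ≈ 167.80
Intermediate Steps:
B(v, C) = 25 (B(v, C) = (-5)² = 25)
y(R) = -2 + 2*R/(-2 + R) (y(R) = -2 + (R + R)/(R - 2) = -2 + (2*R)/(-2 + R) = -2 + 2*R/(-2 + R))
a(M, U) = -2*M/51 (a(M, U) = (4/(-2 - 4*25))*M = (4/(-2 - 100))*M = (4/(-102))*M = (4*(-1/102))*M = -2*M/51)
a(2 - 1*(-3), P(-3)) + 168 = -2*(2 - 1*(-3))/51 + 168 = -2*(2 + 3)/51 + 168 = -2/51*5 + 168 = -10/51 + 168 = 8558/51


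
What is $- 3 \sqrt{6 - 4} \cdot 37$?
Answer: $- 111 \sqrt{2} \approx -156.98$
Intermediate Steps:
$- 3 \sqrt{6 - 4} \cdot 37 = - 3 \sqrt{2} \cdot 37 = - 111 \sqrt{2}$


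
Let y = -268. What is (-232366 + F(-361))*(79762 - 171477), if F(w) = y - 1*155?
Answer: 21350243135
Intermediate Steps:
F(w) = -423 (F(w) = -268 - 1*155 = -268 - 155 = -423)
(-232366 + F(-361))*(79762 - 171477) = (-232366 - 423)*(79762 - 171477) = -232789*(-91715) = 21350243135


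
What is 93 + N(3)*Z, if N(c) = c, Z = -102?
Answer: -213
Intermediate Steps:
93 + N(3)*Z = 93 + 3*(-102) = 93 - 306 = -213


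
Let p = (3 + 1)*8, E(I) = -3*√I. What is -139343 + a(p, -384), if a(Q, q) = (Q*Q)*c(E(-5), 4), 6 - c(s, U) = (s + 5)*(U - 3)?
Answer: -138319 + 3072*I*√5 ≈ -1.3832e+5 + 6869.2*I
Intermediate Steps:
c(s, U) = 6 - (-3 + U)*(5 + s) (c(s, U) = 6 - (s + 5)*(U - 3) = 6 - (5 + s)*(-3 + U) = 6 - (-3 + U)*(5 + s))
p = 32 (p = 4*8 = 32)
a(Q, q) = Q²*(1 + 3*I*√5) (a(Q, q) = (Q*Q)*(21 - 5*4 + 3*(-3*I*√5) - 1*4*(-3*I*√5)) = Q²*(21 - 20 + 3*(-3*I*√5) - 1*4*(-3*I*√5)) = Q²*(21 - 20 - 9*I*√5 + 12*I*√5) = Q²*(1 + 3*I*√5))
-139343 + a(p, -384) = -139343 + 32²*(1 + 3*I*√5) = -139343 + 1024*(1 + 3*I*√5) = -139343 + (1024 + 3072*I*√5) = -138319 + 3072*I*√5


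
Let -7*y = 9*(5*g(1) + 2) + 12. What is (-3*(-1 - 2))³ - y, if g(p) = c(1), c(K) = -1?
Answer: 5088/7 ≈ 726.86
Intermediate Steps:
g(p) = -1
y = 15/7 (y = -(9*(5*(-1) + 2) + 12)/7 = -(9*(-5 + 2) + 12)/7 = -(9*(-3) + 12)/7 = -(-27 + 12)/7 = -⅐*(-15) = 15/7 ≈ 2.1429)
(-3*(-1 - 2))³ - y = (-3*(-1 - 2))³ - 1*15/7 = (-3*(-3))³ - 15/7 = 9³ - 15/7 = 729 - 15/7 = 5088/7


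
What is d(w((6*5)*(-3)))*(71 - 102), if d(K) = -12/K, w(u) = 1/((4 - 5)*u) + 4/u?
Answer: -11160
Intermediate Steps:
w(u) = 3/u (w(u) = 1/((-1)*u) + 4/u = -1/u + 4/u = 3/u)
d(w((6*5)*(-3)))*(71 - 102) = (-12/(3/(((6*5)*(-3)))))*(71 - 102) = -12/(3/((30*(-3))))*(-31) = -12/(3/(-90))*(-31) = -12/(3*(-1/90))*(-31) = -12/(-1/30)*(-31) = -12*(-30)*(-31) = 360*(-31) = -11160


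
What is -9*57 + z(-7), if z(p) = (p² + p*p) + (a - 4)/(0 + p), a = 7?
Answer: -2908/7 ≈ -415.43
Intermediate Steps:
z(p) = 2*p² + 3/p (z(p) = (p² + p*p) + (7 - 4)/(0 + p) = (p² + p²) + 3/p = 2*p² + 3/p)
-9*57 + z(-7) = -9*57 + (3 + 2*(-7)³)/(-7) = -513 - (3 + 2*(-343))/7 = -513 - (3 - 686)/7 = -513 - ⅐*(-683) = -513 + 683/7 = -2908/7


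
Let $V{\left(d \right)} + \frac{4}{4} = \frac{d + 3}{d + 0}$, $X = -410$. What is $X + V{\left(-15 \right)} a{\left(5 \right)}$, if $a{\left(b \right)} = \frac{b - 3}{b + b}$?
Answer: $- \frac{10251}{25} \approx -410.04$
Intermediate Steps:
$a{\left(b \right)} = \frac{-3 + b}{2 b}$
$V{\left(d \right)} = -1 + \frac{3 + d}{d}$ ($V{\left(d \right)} = -1 + \frac{d + 3}{d + 0} = -1 + \frac{3 + d}{d}$)
$X + V{\left(-15 \right)} a{\left(5 \right)} = -410 + \frac{3}{-15} \frac{-3 + 5}{2 \cdot 5} = -410 + 3 \left(- \frac{1}{15}\right) \frac{1}{2} \cdot \frac{1}{5} \cdot 2 = -410 - \frac{1}{25} = - \frac{10251}{25}$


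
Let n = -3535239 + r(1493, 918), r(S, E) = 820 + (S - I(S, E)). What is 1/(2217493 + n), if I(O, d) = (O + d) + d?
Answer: -1/1318762 ≈ -7.5829e-7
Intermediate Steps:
I(O, d) = O + 2*d
r(S, E) = 820 - 2*E (r(S, E) = 820 + (S - (S + 2*E)) = 820 + (S + (-S - 2*E)) = 820 - 2*E)
n = -3536255 (n = -3535239 + (820 - 2*918) = -3535239 + (820 - 1836) = -3535239 - 1016 = -3536255)
1/(2217493 + n) = 1/(2217493 - 3536255) = 1/(-1318762) = -1/1318762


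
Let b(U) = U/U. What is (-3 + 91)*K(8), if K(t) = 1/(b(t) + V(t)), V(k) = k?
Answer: 88/9 ≈ 9.7778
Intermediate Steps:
b(U) = 1
K(t) = 1/(1 + t)
(-3 + 91)*K(8) = (-3 + 91)/(1 + 8) = 88/9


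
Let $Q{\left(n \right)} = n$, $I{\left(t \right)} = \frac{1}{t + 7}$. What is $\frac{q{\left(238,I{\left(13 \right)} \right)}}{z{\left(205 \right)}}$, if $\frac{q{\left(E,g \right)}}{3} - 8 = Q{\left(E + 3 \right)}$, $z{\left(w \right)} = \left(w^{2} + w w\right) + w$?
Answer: $\frac{249}{28085} \approx 0.0088659$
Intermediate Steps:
$I{\left(t \right)} = \frac{1}{7 + t}$
$z{\left(w \right)} = w + 2 w^{2}$ ($z{\left(w \right)} = \left(w^{2} + w^{2}\right) + w = 2 w^{2} + w = w + 2 w^{2}$)
$q{\left(E,g \right)} = 33 + 3 E$ ($q{\left(E,g \right)} = 24 + 3 \left(E + 3\right) = 24 + 3 \left(3 + E\right) = 24 + \left(9 + 3 E\right) = 33 + 3 E$)
$\frac{q{\left(238,I{\left(13 \right)} \right)}}{z{\left(205 \right)}} = \frac{33 + 3 \cdot 238}{205 \left(1 + 2 \cdot 205\right)} = \frac{33 + 714}{205 \left(1 + 410\right)} = \frac{747}{205 \cdot 411} = \frac{747}{84255} = 747 \cdot \frac{1}{84255} = \frac{249}{28085}$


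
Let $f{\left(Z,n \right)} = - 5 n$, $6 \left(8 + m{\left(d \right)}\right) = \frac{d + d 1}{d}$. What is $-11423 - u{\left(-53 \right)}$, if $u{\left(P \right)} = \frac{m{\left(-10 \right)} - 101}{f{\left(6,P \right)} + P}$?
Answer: $- \frac{3632351}{318} \approx -11422.0$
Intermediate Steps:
$m{\left(d \right)} = - \frac{23}{3}$ ($m{\left(d \right)} = -8 + \frac{\left(d + d 1\right) \frac{1}{d}}{6} = -8 + \frac{\left(d + d\right) \frac{1}{d}}{6} = -8 + \frac{2 d \frac{1}{d}}{6} = -8 + \frac{1}{6} \cdot 2 = -8 + \frac{1}{3} = - \frac{23}{3}$)
$u{\left(P \right)} = \frac{163}{6 P}$ ($u{\left(P \right)} = \frac{- \frac{23}{3} - 101}{- 5 P + P} = - \frac{326}{3 \left(- 4 P\right)} = - \frac{326 \left(- \frac{1}{4 P}\right)}{3} = \frac{163}{6 P}$)
$-11423 - u{\left(-53 \right)} = -11423 - \frac{163}{6 \left(-53\right)} = -11423 - \frac{163}{6} \left(- \frac{1}{53}\right) = -11423 - - \frac{163}{318} = -11423 + \frac{163}{318} = - \frac{3632351}{318}$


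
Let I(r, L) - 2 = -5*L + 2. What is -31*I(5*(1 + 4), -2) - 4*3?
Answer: -446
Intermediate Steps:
I(r, L) = 4 - 5*L (I(r, L) = 2 + (-5*L + 2) = 2 + (2 - 5*L) = 4 - 5*L)
-31*I(5*(1 + 4), -2) - 4*3 = -31*(4 - 5*(-2)) - 4*3 = -31*(4 + 10) - 12 = -31*14 - 12 = -434 - 12 = -446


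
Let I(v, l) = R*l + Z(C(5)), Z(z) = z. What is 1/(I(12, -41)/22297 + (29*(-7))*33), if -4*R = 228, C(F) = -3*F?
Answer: -22297/149365281 ≈ -0.00014928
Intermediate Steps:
R = -57 (R = -1/4*228 = -57)
I(v, l) = -15 - 57*l (I(v, l) = -57*l - 3*5 = -57*l - 15 = -15 - 57*l)
1/(I(12, -41)/22297 + (29*(-7))*33) = 1/((-15 - 57*(-41))/22297 + (29*(-7))*33) = 1/((-15 + 2337)*(1/22297) - 203*33) = 1/(2322*(1/22297) - 6699) = 1/(2322/22297 - 6699) = 1/(-149365281/22297) = -22297/149365281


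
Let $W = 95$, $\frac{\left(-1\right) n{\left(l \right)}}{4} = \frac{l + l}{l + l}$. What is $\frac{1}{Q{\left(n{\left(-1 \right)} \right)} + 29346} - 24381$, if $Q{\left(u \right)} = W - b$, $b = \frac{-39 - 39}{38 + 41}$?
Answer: $- \frac{56708182298}{2325917} \approx -24381.0$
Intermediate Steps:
$n{\left(l \right)} = -4$ ($n{\left(l \right)} = - 4 \frac{l + l}{l + l} = - 4 \frac{2 l}{2 l} = - 4 \cdot 2 l \frac{1}{2 l} = \left(-4\right) 1 = -4$)
$b = - \frac{78}{79} \approx -0.98734$
$Q{\left(u \right)} = \frac{7583}{79}$ ($Q{\left(u \right)} = 95 - - \frac{78}{79} = 95 + \frac{78}{79} = \frac{7583}{79}$)
$\frac{1}{Q{\left(n{\left(-1 \right)} \right)} + 29346} - 24381 = \frac{1}{\frac{7583}{79} + 29346} - 24381 = \frac{1}{\frac{2325917}{79}} - 24381 = \frac{79}{2325917} - 24381 = - \frac{56708182298}{2325917}$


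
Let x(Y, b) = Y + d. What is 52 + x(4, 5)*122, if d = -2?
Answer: 296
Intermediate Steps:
x(Y, b) = -2 + Y (x(Y, b) = Y - 2 = -2 + Y)
52 + x(4, 5)*122 = 52 + (-2 + 4)*122 = 52 + 2*122 = 52 + 244 = 296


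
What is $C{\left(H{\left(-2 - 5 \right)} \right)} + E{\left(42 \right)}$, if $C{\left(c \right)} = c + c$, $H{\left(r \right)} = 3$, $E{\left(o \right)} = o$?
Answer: $48$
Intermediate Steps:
$C{\left(c \right)} = 2 c$
$C{\left(H{\left(-2 - 5 \right)} \right)} + E{\left(42 \right)} = 2 \cdot 3 + 42 = 6 + 42 = 48$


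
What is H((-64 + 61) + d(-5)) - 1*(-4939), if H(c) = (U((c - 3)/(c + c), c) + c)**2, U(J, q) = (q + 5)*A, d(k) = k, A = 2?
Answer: 5135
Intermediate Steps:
U(J, q) = 10 + 2*q (U(J, q) = (q + 5)*2 = (5 + q)*2 = 10 + 2*q)
H(c) = (10 + 3*c)**2 (H(c) = ((10 + 2*c) + c)**2 = (10 + 3*c)**2)
H((-64 + 61) + d(-5)) - 1*(-4939) = (10 + 3*((-64 + 61) - 5))**2 - 1*(-4939) = (10 + 3*(-3 - 5))**2 + 4939 = (10 + 3*(-8))**2 + 4939 = (10 - 24)**2 + 4939 = (-14)**2 + 4939 = 196 + 4939 = 5135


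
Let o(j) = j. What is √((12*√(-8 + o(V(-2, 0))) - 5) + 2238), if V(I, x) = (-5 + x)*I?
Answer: √(2233 + 12*√2) ≈ 47.434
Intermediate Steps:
V(I, x) = I*(-5 + x)
√((12*√(-8 + o(V(-2, 0))) - 5) + 2238) = √((12*√(-8 - 2*(-5 + 0)) - 5) + 2238) = √((12*√(-8 - 2*(-5)) - 5) + 2238) = √((12*√(-8 + 10) - 5) + 2238) = √((12*√2 - 5) + 2238) = √((-5 + 12*√2) + 2238) = √(2233 + 12*√2)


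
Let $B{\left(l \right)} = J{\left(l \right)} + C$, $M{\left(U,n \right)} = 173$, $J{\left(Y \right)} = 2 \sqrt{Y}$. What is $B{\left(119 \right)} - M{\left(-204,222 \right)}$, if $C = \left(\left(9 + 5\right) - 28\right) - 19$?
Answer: $-206 + 2 \sqrt{119} \approx -184.18$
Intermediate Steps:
$C = -33$ ($C = \left(14 - 28\right) - 19 = -14 - 19 = -33$)
$B{\left(l \right)} = -33 + 2 \sqrt{l}$ ($B{\left(l \right)} = 2 \sqrt{l} - 33 = -33 + 2 \sqrt{l}$)
$B{\left(119 \right)} - M{\left(-204,222 \right)} = \left(-33 + 2 \sqrt{119}\right) - 173 = -206 + 2 \sqrt{119}$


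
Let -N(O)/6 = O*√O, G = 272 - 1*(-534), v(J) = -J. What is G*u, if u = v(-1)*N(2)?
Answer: -9672*√2 ≈ -13678.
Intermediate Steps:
G = 806 (G = 272 + 534 = 806)
N(O) = -6*O^(3/2) (N(O) = -6*O*√O = -6*O^(3/2))
u = -12*√2 (u = (-1*(-1))*(-12*√2) = 1*(-12*√2) = -12*√2 ≈ -16.971)
G*u = 806*(-12*√2) = -9672*√2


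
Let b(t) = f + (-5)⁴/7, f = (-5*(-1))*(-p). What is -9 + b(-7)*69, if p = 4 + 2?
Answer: 28572/7 ≈ 4081.7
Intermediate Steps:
p = 6
f = -30 (f = (-5*(-1))*(-1*6) = 5*(-6) = -30)
b(t) = 415/7 (b(t) = -30 + (-5)⁴/7 = -30 + 625*(⅐) = -30 + 625/7 = 415/7)
-9 + b(-7)*69 = -9 + (415/7)*69 = -9 + 28635/7 = 28572/7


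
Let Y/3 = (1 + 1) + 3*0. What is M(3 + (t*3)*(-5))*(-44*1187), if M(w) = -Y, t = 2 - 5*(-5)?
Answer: 313368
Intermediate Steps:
t = 27 (t = 2 + 25 = 27)
Y = 6 (Y = 3*((1 + 1) + 3*0) = 3*(2 + 0) = 3*2 = 6)
M(w) = -6 (M(w) = -1*6 = -6)
M(3 + (t*3)*(-5))*(-44*1187) = -(-264)*1187 = -6*(-52228) = 313368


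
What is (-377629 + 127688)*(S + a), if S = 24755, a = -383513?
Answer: 89668333278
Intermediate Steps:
(-377629 + 127688)*(S + a) = (-377629 + 127688)*(24755 - 383513) = -249941*(-358758) = 89668333278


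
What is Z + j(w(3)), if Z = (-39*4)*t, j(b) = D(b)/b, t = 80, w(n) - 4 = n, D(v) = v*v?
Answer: -12473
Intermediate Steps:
D(v) = v**2
w(n) = 4 + n
j(b) = b (j(b) = b**2/b = b)
Z = -12480 (Z = -39*4*80 = -156*80 = -12480)
Z + j(w(3)) = -12480 + (4 + 3) = -12480 + 7 = -12473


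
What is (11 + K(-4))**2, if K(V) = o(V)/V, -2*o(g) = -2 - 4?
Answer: 1681/16 ≈ 105.06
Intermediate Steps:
o(g) = 3 (o(g) = -(-2 - 4)/2 = -1/2*(-6) = 3)
K(V) = 3/V
(11 + K(-4))**2 = (11 + 3/(-4))**2 = (11 + 3*(-1/4))**2 = (11 - 3/4)**2 = (41/4)**2 = 1681/16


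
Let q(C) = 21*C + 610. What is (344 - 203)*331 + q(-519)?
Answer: 36382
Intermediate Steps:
q(C) = 610 + 21*C
(344 - 203)*331 + q(-519) = (344 - 203)*331 + (610 + 21*(-519)) = 141*331 + (610 - 10899) = 46671 - 10289 = 36382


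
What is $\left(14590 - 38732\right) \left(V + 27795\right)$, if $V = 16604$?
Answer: $-1071880658$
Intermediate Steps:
$\left(14590 - 38732\right) \left(V + 27795\right) = \left(14590 - 38732\right) \left(16604 + 27795\right) = \left(14590 - 38732\right) 44399 = \left(-24142\right) 44399 = -1071880658$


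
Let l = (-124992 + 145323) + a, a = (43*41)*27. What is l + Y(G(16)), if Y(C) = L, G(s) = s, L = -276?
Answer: 67656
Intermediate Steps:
a = 47601 (a = 1763*27 = 47601)
Y(C) = -276
l = 67932 (l = (-124992 + 145323) + 47601 = 20331 + 47601 = 67932)
l + Y(G(16)) = 67932 - 276 = 67656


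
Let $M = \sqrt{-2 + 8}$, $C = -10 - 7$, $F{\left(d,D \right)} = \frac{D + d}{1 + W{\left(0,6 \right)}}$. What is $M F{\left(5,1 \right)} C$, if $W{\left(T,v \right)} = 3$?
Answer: $- \frac{51 \sqrt{6}}{2} \approx -62.462$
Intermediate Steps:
$F{\left(d,D \right)} = \frac{D}{4} + \frac{d}{4}$ ($F{\left(d,D \right)} = \frac{D + d}{1 + 3} = \frac{D + d}{4} = \left(D + d\right) \frac{1}{4} = \frac{D}{4} + \frac{d}{4}$)
$C = -17$
$M = \sqrt{6} \approx 2.4495$
$M F{\left(5,1 \right)} C = \sqrt{6} \left(\frac{1}{4} \cdot 1 + \frac{1}{4} \cdot 5\right) \left(-17\right) = \sqrt{6} \left(\frac{1}{4} + \frac{5}{4}\right) \left(-17\right) = \sqrt{6} \cdot \frac{3}{2} \left(-17\right) = \frac{3 \sqrt{6}}{2} \left(-17\right) = - \frac{51 \sqrt{6}}{2}$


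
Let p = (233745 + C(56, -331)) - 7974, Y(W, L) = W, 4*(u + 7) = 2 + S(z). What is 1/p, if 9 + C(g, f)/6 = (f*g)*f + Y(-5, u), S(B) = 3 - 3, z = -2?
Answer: 1/37038183 ≈ 2.6999e-8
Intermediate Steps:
S(B) = 0
u = -13/2 (u = -7 + (2 + 0)/4 = -7 + (1/4)*2 = -7 + 1/2 = -13/2 ≈ -6.5000)
C(g, f) = -84 + 6*g*f**2 (C(g, f) = -54 + 6*((f*g)*f - 5) = -54 + 6*(g*f**2 - 5) = -54 + 6*(-5 + g*f**2) = -54 + (-30 + 6*g*f**2) = -84 + 6*g*f**2)
p = 37038183 (p = (233745 + (-84 + 6*56*(-331)**2)) - 7974 = (233745 + (-84 + 6*56*109561)) - 7974 = (233745 + (-84 + 36812496)) - 7974 = (233745 + 36812412) - 7974 = 37046157 - 7974 = 37038183)
1/p = 1/37038183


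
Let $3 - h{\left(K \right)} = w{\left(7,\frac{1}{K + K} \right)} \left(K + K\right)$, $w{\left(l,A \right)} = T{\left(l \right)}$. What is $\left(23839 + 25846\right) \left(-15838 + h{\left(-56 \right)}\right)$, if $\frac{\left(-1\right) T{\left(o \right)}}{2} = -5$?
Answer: $-731114775$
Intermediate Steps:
$T{\left(o \right)} = 10$ ($T{\left(o \right)} = \left(-2\right) \left(-5\right) = 10$)
$w{\left(l,A \right)} = 10$
$h{\left(K \right)} = 3 - 20 K$ ($h{\left(K \right)} = 3 - 10 \left(K + K\right) = 3 - 10 \cdot 2 K = 3 - 20 K$)
$\left(23839 + 25846\right) \left(-15838 + h{\left(-56 \right)}\right) = \left(23839 + 25846\right) \left(-15838 + \left(3 - -1120\right)\right) = 49685 \left(-15838 + \left(3 + 1120\right)\right) = 49685 \left(-15838 + 1123\right) = 49685 \left(-14715\right) = -731114775$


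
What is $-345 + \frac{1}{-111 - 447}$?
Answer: $- \frac{192511}{558} \approx -345.0$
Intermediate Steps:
$-345 + \frac{1}{-111 - 447} = -345 + \frac{1}{-558} = -345 - \frac{1}{558} = - \frac{192511}{558}$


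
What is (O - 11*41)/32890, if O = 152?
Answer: -1/110 ≈ -0.0090909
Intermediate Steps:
(O - 11*41)/32890 = (152 - 11*41)/32890 = (152 - 451)*(1/32890) = -299*1/32890 = -1/110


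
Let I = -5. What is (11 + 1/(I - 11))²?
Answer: 30625/256 ≈ 119.63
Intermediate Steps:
(11 + 1/(I - 11))² = (11 + 1/(-5 - 11))² = (11 + 1/(-16))² = (11 - 1/16)² = (175/16)² = 30625/256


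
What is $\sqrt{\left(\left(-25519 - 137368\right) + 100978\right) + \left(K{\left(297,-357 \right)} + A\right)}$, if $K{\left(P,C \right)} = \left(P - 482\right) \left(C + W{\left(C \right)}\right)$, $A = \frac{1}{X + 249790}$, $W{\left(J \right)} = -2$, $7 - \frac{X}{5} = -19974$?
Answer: $\frac{\sqrt{61224820946705}}{116565} \approx 67.127$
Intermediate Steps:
$X = 99905$ ($X = 35 - -99870 = 35 + 99870 = 99905$)
$A = \frac{1}{349695}$ ($A = \frac{1}{99905 + 249790} = \frac{1}{349695} \approx 2.8596 \cdot 10^{-6}$)
$K{\left(P,C \right)} = \left(-482 + P\right) \left(-2 + C\right)$ ($K{\left(P,C \right)} = \left(P - 482\right) \left(C - 2\right) = \left(-482 + P\right) \left(-2 + C\right)$)
$\sqrt{\left(\left(-25519 - 137368\right) + 100978\right) + \left(K{\left(297,-357 \right)} + A\right)} = \sqrt{\left(\left(-25519 - 137368\right) + 100978\right) + \left(\left(964 - -172074 - 594 - 106029\right) + \frac{1}{349695}\right)} = \sqrt{\left(-162887 + 100978\right) + \left(\left(964 + 172074 - 594 - 106029\right) + \frac{1}{349695}\right)} = \sqrt{-61909 + \left(66415 + \frac{1}{349695}\right)} = \sqrt{-61909 + \frac{23224993426}{349695}} = \sqrt{\frac{1575725671}{349695}} = \frac{\sqrt{61224820946705}}{116565}$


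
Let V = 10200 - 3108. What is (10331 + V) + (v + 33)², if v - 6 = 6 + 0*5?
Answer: 19448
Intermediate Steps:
v = 12 (v = 6 + (6 + 0*5) = 6 + (6 + 0) = 6 + 6 = 12)
V = 7092
(10331 + V) + (v + 33)² = (10331 + 7092) + (12 + 33)² = 17423 + 45² = 17423 + 2025 = 19448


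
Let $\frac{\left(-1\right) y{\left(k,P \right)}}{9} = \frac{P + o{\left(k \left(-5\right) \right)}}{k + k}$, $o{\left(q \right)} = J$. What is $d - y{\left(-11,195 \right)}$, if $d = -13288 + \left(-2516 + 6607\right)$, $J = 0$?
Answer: $- \frac{204089}{22} \approx -9276.8$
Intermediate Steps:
$o{\left(q \right)} = 0$
$y{\left(k,P \right)} = - \frac{9 P}{2 k}$ ($y{\left(k,P \right)} = - 9 \frac{P + 0}{k + k} = - 9 \frac{P}{2 k} = - \frac{9 P}{2 k}$)
$d = -9197$ ($d = -13288 + 4091 = -9197$)
$d - y{\left(-11,195 \right)} = -9197 - \left(- \frac{9}{2}\right) 195 \frac{1}{-11} = -9197 - \left(- \frac{9}{2}\right) 195 \left(- \frac{1}{11}\right) = -9197 - \frac{1755}{22} = - \frac{204089}{22}$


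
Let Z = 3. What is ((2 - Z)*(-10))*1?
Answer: 10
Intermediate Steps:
((2 - Z)*(-10))*1 = ((2 - 1*3)*(-10))*1 = ((2 - 3)*(-10))*1 = -1*(-10)*1 = 10*1 = 10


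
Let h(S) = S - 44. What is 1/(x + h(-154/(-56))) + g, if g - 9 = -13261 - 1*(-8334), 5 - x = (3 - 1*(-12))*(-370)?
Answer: -108466486/22055 ≈ -4918.0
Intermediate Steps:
x = 5555 (x = 5 - (3 - 1*(-12))*(-370) = 5 - (3 + 12)*(-370) = 5 - 15*(-370) = 5 - 1*(-5550) = 5 + 5550 = 5555)
h(S) = -44 + S
g = -4918 (g = 9 + (-13261 - 1*(-8334)) = 9 + (-13261 + 8334) = 9 - 4927 = -4918)
1/(x + h(-154/(-56))) + g = 1/(5555 + (-44 - 154/(-56))) - 4918 = 1/(5555 + (-44 - 154*(-1/56))) - 4918 = 1/(5555 + (-44 + 11/4)) - 4918 = 1/(5555 - 165/4) - 4918 = 1/(22055/4) - 4918 = 4/22055 - 4918 = -108466486/22055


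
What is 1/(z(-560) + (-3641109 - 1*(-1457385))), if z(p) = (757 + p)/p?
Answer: -560/1222885637 ≈ -4.5793e-7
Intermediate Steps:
z(p) = (757 + p)/p
1/(z(-560) + (-3641109 - 1*(-1457385))) = 1/((757 - 560)/(-560) + (-3641109 - 1*(-1457385))) = 1/(-1/560*197 + (-3641109 + 1457385)) = 1/(-197/560 - 2183724) = 1/(-1222885637/560) = -560/1222885637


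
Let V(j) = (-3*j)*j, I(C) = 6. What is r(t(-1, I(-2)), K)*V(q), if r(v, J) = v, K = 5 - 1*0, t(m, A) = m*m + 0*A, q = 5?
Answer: -75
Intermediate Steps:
t(m, A) = m² (t(m, A) = m² + 0 = m²)
K = 5 (K = 5 + 0 = 5)
V(j) = -3*j²
r(t(-1, I(-2)), K)*V(q) = (-1)²*(-3*5²) = 1*(-3*25) = 1*(-75) = -75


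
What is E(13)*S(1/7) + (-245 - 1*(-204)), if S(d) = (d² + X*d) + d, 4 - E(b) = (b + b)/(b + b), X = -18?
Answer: -2363/49 ≈ -48.224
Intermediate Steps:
E(b) = 3 (E(b) = 4 - (b + b)/(b + b) = 4 - 2*b/(2*b) = 4 - 2*b*1/(2*b) = 4 - 1*1 = 4 - 1 = 3)
S(d) = d² - 17*d (S(d) = (d² - 18*d) + d = d² - 17*d)
E(13)*S(1/7) + (-245 - 1*(-204)) = 3*((-17 + 1/7)/7) + (-245 - 1*(-204)) = 3*((-17 + ⅐)/7) + (-245 + 204) = 3*((⅐)*(-118/7)) - 41 = 3*(-118/49) - 41 = -354/49 - 41 = -2363/49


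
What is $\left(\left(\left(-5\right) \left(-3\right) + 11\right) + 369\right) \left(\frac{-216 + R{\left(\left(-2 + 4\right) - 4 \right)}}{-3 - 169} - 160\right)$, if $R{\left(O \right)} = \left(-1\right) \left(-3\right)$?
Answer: $- \frac{10786265}{172} \approx -62711.0$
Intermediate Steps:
$R{\left(O \right)} = 3$
$\left(\left(\left(-5\right) \left(-3\right) + 11\right) + 369\right) \left(\frac{-216 + R{\left(\left(-2 + 4\right) - 4 \right)}}{-3 - 169} - 160\right) = \left(\left(\left(-5\right) \left(-3\right) + 11\right) + 369\right) \left(\frac{-216 + 3}{-3 - 169} - 160\right) = \left(\left(15 + 11\right) + 369\right) \left(- \frac{213}{-172} - 160\right) = \left(26 + 369\right) \left(\left(-213\right) \left(- \frac{1}{172}\right) - 160\right) = 395 \left(\frac{213}{172} - 160\right) = 395 \left(- \frac{27307}{172}\right) = - \frac{10786265}{172}$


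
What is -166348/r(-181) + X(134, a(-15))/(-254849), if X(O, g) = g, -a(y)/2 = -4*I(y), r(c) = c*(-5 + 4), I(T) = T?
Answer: -42393599732/46127669 ≈ -919.05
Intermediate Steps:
r(c) = -c (r(c) = c*(-1) = -c)
a(y) = 8*y (a(y) = -(-8)*y = 8*y)
-166348/r(-181) + X(134, a(-15))/(-254849) = -166348/((-1*(-181))) + (8*(-15))/(-254849) = -166348/181 - 120*(-1/254849) = -166348*1/181 + 120/254849 = -166348/181 + 120/254849 = -42393599732/46127669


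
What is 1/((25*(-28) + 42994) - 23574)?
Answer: 1/18720 ≈ 5.3419e-5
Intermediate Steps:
1/((25*(-28) + 42994) - 23574) = 1/((-700 + 42994) - 23574) = 1/(42294 - 23574) = 1/18720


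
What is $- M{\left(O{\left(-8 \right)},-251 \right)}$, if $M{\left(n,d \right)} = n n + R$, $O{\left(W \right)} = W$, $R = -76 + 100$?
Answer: $-88$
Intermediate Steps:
$R = 24$
$M{\left(n,d \right)} = 24 + n^{2}$ ($M{\left(n,d \right)} = n n + 24 = n^{2} + 24 = 24 + n^{2}$)
$- M{\left(O{\left(-8 \right)},-251 \right)} = - (24 + \left(-8\right)^{2}) = - (24 + 64) = \left(-1\right) 88 = -88$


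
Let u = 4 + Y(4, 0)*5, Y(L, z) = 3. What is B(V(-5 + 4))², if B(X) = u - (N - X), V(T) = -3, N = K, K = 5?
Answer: 121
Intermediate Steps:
N = 5
u = 19 (u = 4 + 3*5 = 4 + 15 = 19)
B(X) = 14 + X (B(X) = 19 - (5 - X) = 19 + (-5 + X) = 14 + X)
B(V(-5 + 4))² = (14 - 3)² = 11² = 121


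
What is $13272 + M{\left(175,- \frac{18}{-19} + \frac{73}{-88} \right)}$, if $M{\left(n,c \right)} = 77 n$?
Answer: $26747$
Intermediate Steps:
$13272 + M{\left(175,- \frac{18}{-19} + \frac{73}{-88} \right)} = 13272 + 77 \cdot 175 = 13272 + 13475 = 26747$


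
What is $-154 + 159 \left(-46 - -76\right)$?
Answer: $4616$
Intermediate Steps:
$-154 + 159 \left(-46 - -76\right) = -154 + 159 \left(-46 + 76\right) = -154 + 159 \cdot 30 = -154 + 4770 = 4616$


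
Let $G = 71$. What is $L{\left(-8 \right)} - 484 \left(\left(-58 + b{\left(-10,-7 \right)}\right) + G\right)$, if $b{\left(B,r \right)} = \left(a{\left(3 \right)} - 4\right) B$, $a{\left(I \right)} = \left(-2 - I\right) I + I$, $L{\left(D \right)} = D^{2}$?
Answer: $-83668$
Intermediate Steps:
$a{\left(I \right)} = I + I \left(-2 - I\right)$ ($a{\left(I \right)} = I \left(-2 - I\right) + I = I + I \left(-2 - I\right)$)
$b{\left(B,r \right)} = - 16 B$ ($b{\left(B,r \right)} = \left(\left(-1\right) 3 \left(1 + 3\right) - 4\right) B = \left(\left(-1\right) 3 \cdot 4 - 4\right) B = \left(-12 - 4\right) B = - 16 B$)
$L{\left(-8 \right)} - 484 \left(\left(-58 + b{\left(-10,-7 \right)}\right) + G\right) = \left(-8\right)^{2} - 484 \left(\left(-58 - -160\right) + 71\right) = 64 - 484 \left(\left(-58 + 160\right) + 71\right) = 64 - 484 \left(102 + 71\right) = 64 - 83732 = -83668$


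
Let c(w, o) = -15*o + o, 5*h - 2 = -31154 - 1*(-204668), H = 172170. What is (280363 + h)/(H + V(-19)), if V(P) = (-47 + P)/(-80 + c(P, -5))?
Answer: 1575331/860883 ≈ 1.8299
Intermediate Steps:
h = 173516/5 (h = ⅖ + (-31154 - 1*(-204668))/5 = ⅖ + (-31154 + 204668)/5 = ⅖ + (⅕)*173514 = ⅖ + 173514/5 = 173516/5 ≈ 34703.)
c(w, o) = -14*o
V(P) = 47/10 - P/10 (V(P) = (-47 + P)/(-80 - 14*(-5)) = (-47 + P)/(-80 + 70) = (-47 + P)/(-10) = (-47 + P)*(-⅒) = 47/10 - P/10)
(280363 + h)/(H + V(-19)) = (280363 + 173516/5)/(172170 + (47/10 - ⅒*(-19))) = 1575331/(5*(172170 + (47/10 + 19/10))) = 1575331/(5*(172170 + 33/5)) = 1575331/(5*(860883/5)) = (1575331/5)*(5/860883) = 1575331/860883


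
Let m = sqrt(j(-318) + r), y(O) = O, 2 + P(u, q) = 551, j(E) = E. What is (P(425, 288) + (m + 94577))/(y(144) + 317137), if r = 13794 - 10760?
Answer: 95126/317281 + 2*sqrt(679)/317281 ≈ 0.29998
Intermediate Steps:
r = 3034
P(u, q) = 549 (P(u, q) = -2 + 551 = 549)
m = 2*sqrt(679) (m = sqrt(-318 + 3034) = sqrt(2716) = 2*sqrt(679) ≈ 52.115)
(P(425, 288) + (m + 94577))/(y(144) + 317137) = (549 + (2*sqrt(679) + 94577))/(144 + 317137) = (549 + (94577 + 2*sqrt(679)))/317281 = (95126 + 2*sqrt(679))*(1/317281) = 95126/317281 + 2*sqrt(679)/317281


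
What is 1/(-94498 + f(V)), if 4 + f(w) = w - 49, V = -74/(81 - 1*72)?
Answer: -9/851033 ≈ -1.0575e-5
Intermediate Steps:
V = -74/9 (V = -74/(81 - 72) = -74/9 ≈ -8.2222)
f(w) = -53 + w (f(w) = -4 + (w - 49) = -4 + (-49 + w) = -53 + w)
1/(-94498 + f(V)) = 1/(-94498 + (-53 - 74/9)) = 1/(-94498 - 551/9) = 1/(-851033/9) = -9/851033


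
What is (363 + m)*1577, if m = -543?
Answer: -283860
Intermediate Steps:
(363 + m)*1577 = (363 - 543)*1577 = -180*1577 = -283860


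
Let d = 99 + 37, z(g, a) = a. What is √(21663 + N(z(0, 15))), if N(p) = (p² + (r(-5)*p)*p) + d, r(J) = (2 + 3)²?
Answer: √27649 ≈ 166.28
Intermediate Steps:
r(J) = 25 (r(J) = 5² = 25)
d = 136
N(p) = 136 + 26*p² (N(p) = (p² + (25*p)*p) + 136 = (p² + 25*p²) + 136 = 26*p² + 136 = 136 + 26*p²)
√(21663 + N(z(0, 15))) = √(21663 + (136 + 26*15²)) = √(21663 + (136 + 26*225)) = √(21663 + (136 + 5850)) = √(21663 + 5986) = √27649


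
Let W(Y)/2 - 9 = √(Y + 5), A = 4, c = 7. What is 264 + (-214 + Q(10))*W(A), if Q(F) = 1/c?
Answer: -34080/7 ≈ -4868.6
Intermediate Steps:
Q(F) = ⅐ (Q(F) = 1/7 = ⅐)
W(Y) = 18 + 2*√(5 + Y) (W(Y) = 18 + 2*√(Y + 5) = 18 + 2*√(5 + Y))
264 + (-214 + Q(10))*W(A) = 264 + (-214 + ⅐)*(18 + 2*√(5 + 4)) = 264 - 1497*(18 + 2*√9)/7 = 264 - 1497*(18 + 2*3)/7 = 264 - 1497*(18 + 6)/7 = 264 - 1497/7*24 = 264 - 35928/7 = -34080/7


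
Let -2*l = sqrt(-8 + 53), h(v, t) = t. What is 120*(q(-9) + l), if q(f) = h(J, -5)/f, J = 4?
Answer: 200/3 - 180*sqrt(5) ≈ -335.83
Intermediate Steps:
q(f) = -5/f
l = -3*sqrt(5)/2 (l = -sqrt(-8 + 53)/2 = -3*sqrt(5)/2 ≈ -3.3541)
120*(q(-9) + l) = 120*(-5/(-9) - 3*sqrt(5)/2) = 120*(-5*(-1/9) - 3*sqrt(5)/2) = 120*(5/9 - 3*sqrt(5)/2) = 200/3 - 180*sqrt(5)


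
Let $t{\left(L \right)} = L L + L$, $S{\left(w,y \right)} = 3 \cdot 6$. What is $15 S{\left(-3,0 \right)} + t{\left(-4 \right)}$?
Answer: $282$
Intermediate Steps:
$S{\left(w,y \right)} = 18$
$t{\left(L \right)} = L + L^{2}$ ($t{\left(L \right)} = L^{2} + L = L + L^{2}$)
$15 S{\left(-3,0 \right)} + t{\left(-4 \right)} = 15 \cdot 18 - 4 \left(1 - 4\right) = 270 - -12 = 270 + 12 = 282$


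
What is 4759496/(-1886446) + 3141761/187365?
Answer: 2517499751683/176726977395 ≈ 14.245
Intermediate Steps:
4759496/(-1886446) + 3141761/187365 = 4759496*(-1/1886446) + 3141761*(1/187365) = -2379748/943223 + 3141761/187365 = 2517499751683/176726977395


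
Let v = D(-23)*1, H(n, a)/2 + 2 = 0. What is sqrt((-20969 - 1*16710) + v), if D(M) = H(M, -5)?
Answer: 3*I*sqrt(4187) ≈ 194.12*I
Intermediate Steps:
H(n, a) = -4 (H(n, a) = -4 + 2*0 = -4 + 0 = -4)
D(M) = -4
v = -4 (v = -4*1 = -4)
sqrt((-20969 - 1*16710) + v) = sqrt((-20969 - 1*16710) - 4) = sqrt((-20969 - 16710) - 4) = sqrt(-37679 - 4) = sqrt(-37683) = 3*I*sqrt(4187)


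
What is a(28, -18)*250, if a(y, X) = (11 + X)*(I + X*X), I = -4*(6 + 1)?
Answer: -518000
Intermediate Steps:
I = -28 (I = -4*7 = -28)
a(y, X) = (-28 + X²)*(11 + X) (a(y, X) = (11 + X)*(-28 + X*X) = (11 + X)*(-28 + X²) = (-28 + X²)*(11 + X))
a(28, -18)*250 = (-308 + (-18)³ - 28*(-18) + 11*(-18)²)*250 = (-308 - 5832 + 504 + 11*324)*250 = (-308 - 5832 + 504 + 3564)*250 = -2072*250 = -518000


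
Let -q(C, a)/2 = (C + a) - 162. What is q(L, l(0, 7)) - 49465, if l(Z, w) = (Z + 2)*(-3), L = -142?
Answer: -48845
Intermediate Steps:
l(Z, w) = -6 - 3*Z (l(Z, w) = (2 + Z)*(-3) = -6 - 3*Z)
q(C, a) = 324 - 2*C - 2*a (q(C, a) = -2*((C + a) - 162) = -2*(-162 + C + a) = 324 - 2*C - 2*a)
q(L, l(0, 7)) - 49465 = (324 - 2*(-142) - 2*(-6 - 3*0)) - 49465 = (324 + 284 - 2*(-6 + 0)) - 49465 = (324 + 284 - 2*(-6)) - 49465 = (324 + 284 + 12) - 49465 = 620 - 49465 = -48845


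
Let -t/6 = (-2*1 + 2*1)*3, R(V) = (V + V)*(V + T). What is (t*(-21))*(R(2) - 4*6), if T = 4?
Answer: 0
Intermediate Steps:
R(V) = 2*V*(4 + V) (R(V) = (V + V)*(V + 4) = (2*V)*(4 + V) = 2*V*(4 + V))
t = 0 (t = -6*(-2*1 + 2*1)*3 = -6*(-2 + 2)*3 = -0*3 = -6*0 = 0)
(t*(-21))*(R(2) - 4*6) = (0*(-21))*(2*2*(4 + 2) - 4*6) = 0*(2*2*6 - 24) = 0*(24 - 24) = 0*0 = 0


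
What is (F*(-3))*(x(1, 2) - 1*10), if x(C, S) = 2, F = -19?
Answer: -456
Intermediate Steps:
(F*(-3))*(x(1, 2) - 1*10) = (-19*(-3))*(2 - 1*10) = 57*(2 - 10) = 57*(-8) = -456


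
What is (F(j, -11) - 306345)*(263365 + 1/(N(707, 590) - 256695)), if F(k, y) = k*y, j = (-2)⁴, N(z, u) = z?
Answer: -20665118487095499/255988 ≈ -8.0727e+10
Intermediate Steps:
j = 16
(F(j, -11) - 306345)*(263365 + 1/(N(707, 590) - 256695)) = (16*(-11) - 306345)*(263365 + 1/(707 - 256695)) = (-176 - 306345)*(263365 + 1/(-255988)) = -306521*(263365 - 1/255988) = -306521*67418279619/255988 = -20665118487095499/255988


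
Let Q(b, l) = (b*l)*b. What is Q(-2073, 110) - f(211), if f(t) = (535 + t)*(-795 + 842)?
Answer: 472671128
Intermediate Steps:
f(t) = 25145 + 47*t (f(t) = (535 + t)*47 = 25145 + 47*t)
Q(b, l) = l*b**2
Q(-2073, 110) - f(211) = 110*(-2073)**2 - (25145 + 47*211) = 110*4297329 - (25145 + 9917) = 472706190 - 1*35062 = 472706190 - 35062 = 472671128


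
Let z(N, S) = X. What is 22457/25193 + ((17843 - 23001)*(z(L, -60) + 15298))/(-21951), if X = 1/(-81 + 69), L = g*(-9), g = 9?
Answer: 11930329752167/3318069258 ≈ 3595.6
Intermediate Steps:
L = -81 (L = 9*(-9) = -81)
X = -1/12 (X = 1/(-12) = -1/12 ≈ -0.083333)
z(N, S) = -1/12
22457/25193 + ((17843 - 23001)*(z(L, -60) + 15298))/(-21951) = 22457/25193 + ((17843 - 23001)*(-1/12 + 15298))/(-21951) = 22457*(1/25193) - 5158*183575/12*(-1/21951) = 22457/25193 - 473439925/6*(-1/21951) = 22457/25193 + 473439925/131706 = 11930329752167/3318069258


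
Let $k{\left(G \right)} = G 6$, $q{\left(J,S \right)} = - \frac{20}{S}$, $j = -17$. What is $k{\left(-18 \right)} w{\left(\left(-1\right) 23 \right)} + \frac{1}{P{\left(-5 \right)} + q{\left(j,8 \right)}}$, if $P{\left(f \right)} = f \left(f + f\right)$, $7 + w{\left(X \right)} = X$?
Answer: $\frac{307802}{95} \approx 3240.0$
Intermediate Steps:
$w{\left(X \right)} = -7 + X$
$k{\left(G \right)} = 6 G$
$P{\left(f \right)} = 2 f^{2}$ ($P{\left(f \right)} = f 2 f = 2 f^{2}$)
$k{\left(-18 \right)} w{\left(\left(-1\right) 23 \right)} + \frac{1}{P{\left(-5 \right)} + q{\left(j,8 \right)}} = 6 \left(-18\right) \left(-7 - 23\right) + \frac{1}{2 \left(-5\right)^{2} - \frac{20}{8}} = - 108 \left(-7 - 23\right) + \frac{1}{2 \cdot 25 - \frac{5}{2}} = \left(-108\right) \left(-30\right) + \frac{1}{50 - \frac{5}{2}} = 3240 + \frac{1}{\frac{95}{2}} = 3240 + \frac{2}{95} = \frac{307802}{95}$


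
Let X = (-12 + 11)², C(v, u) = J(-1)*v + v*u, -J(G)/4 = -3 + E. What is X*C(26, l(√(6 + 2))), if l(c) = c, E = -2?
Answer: 520 + 52*√2 ≈ 593.54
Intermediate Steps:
J(G) = 20 (J(G) = -4*(-3 - 2) = -4*(-5) = 20)
C(v, u) = 20*v + u*v (C(v, u) = 20*v + v*u = 20*v + u*v)
X = 1 (X = (-1)² = 1)
X*C(26, l(√(6 + 2))) = 1*(26*(20 + √(6 + 2))) = 1*(26*(20 + √8)) = 1*(26*(20 + 2*√2)) = 1*(520 + 52*√2) = 520 + 52*√2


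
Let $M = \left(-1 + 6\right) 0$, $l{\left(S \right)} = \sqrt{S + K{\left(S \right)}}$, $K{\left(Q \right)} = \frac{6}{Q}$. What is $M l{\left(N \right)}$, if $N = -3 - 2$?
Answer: $0$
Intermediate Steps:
$N = -5$
$l{\left(S \right)} = \sqrt{S + \frac{6}{S}}$
$M = 0$ ($M = 5 \cdot 0 = 0$)
$M l{\left(N \right)} = 0 \sqrt{-5 + \frac{6}{-5}} = 0 \sqrt{-5 + 6 \left(- \frac{1}{5}\right)} = 0 \sqrt{-5 - \frac{6}{5}} = 0 \sqrt{- \frac{31}{5}} = 0 \frac{i \sqrt{155}}{5} = 0$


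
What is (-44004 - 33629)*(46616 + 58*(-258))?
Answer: -2457239716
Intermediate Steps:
(-44004 - 33629)*(46616 + 58*(-258)) = -77633*(46616 - 14964) = -77633*31652 = -2457239716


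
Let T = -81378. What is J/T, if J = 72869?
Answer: -72869/81378 ≈ -0.89544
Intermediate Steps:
J/T = 72869/(-81378) = 72869*(-1/81378) = -72869/81378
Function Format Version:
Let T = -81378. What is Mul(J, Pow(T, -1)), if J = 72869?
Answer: Rational(-72869, 81378) ≈ -0.89544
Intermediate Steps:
Mul(J, Pow(T, -1)) = Mul(72869, Pow(-81378, -1)) = Mul(72869, Rational(-1, 81378)) = Rational(-72869, 81378)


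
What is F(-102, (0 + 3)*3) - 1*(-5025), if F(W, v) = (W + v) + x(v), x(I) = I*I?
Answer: 5013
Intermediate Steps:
x(I) = I²
F(W, v) = W + v + v² (F(W, v) = (W + v) + v² = W + v + v²)
F(-102, (0 + 3)*3) - 1*(-5025) = (-102 + (0 + 3)*3 + ((0 + 3)*3)²) - 1*(-5025) = (-102 + 3*3 + (3*3)²) + 5025 = (-102 + 9 + 9²) + 5025 = (-102 + 9 + 81) + 5025 = -12 + 5025 = 5013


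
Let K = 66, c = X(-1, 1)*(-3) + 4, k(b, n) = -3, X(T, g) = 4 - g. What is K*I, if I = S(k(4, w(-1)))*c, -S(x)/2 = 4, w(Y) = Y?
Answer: 2640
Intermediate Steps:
S(x) = -8 (S(x) = -2*4 = -8)
c = -5 (c = (4 - 1*1)*(-3) + 4 = (4 - 1)*(-3) + 4 = 3*(-3) + 4 = -9 + 4 = -5)
I = 40 (I = -8*(-5) = 40)
K*I = 66*40 = 2640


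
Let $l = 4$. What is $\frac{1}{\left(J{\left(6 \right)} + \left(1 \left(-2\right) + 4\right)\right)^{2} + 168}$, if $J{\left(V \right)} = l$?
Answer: $\frac{1}{204} \approx 0.004902$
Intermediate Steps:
$J{\left(V \right)} = 4$
$\frac{1}{\left(J{\left(6 \right)} + \left(1 \left(-2\right) + 4\right)\right)^{2} + 168} = \frac{1}{\left(4 + \left(1 \left(-2\right) + 4\right)\right)^{2} + 168} = \frac{1}{\left(4 + \left(-2 + 4\right)\right)^{2} + 168} = \frac{1}{\left(4 + 2\right)^{2} + 168} = \frac{1}{6^{2} + 168} = \frac{1}{36 + 168} = \frac{1}{204}$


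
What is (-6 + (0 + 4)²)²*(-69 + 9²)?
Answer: 1200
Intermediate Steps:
(-6 + (0 + 4)²)²*(-69 + 9²) = (-6 + 4²)²*(-69 + 81) = (-6 + 16)²*12 = 10²*12 = 100*12 = 1200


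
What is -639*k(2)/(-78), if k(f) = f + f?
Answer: 426/13 ≈ 32.769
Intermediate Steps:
k(f) = 2*f
-639*k(2)/(-78) = -639*2*2/(-78) = -2556*(-1)/78 = -639*(-2/39) = 426/13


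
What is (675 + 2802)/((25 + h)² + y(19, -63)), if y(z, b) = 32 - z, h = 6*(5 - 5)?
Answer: 3477/638 ≈ 5.4498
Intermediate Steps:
h = 0 (h = 6*0 = 0)
(675 + 2802)/((25 + h)² + y(19, -63)) = (675 + 2802)/((25 + 0)² + (32 - 1*19)) = 3477/(25² + (32 - 19)) = 3477/(625 + 13) = 3477/638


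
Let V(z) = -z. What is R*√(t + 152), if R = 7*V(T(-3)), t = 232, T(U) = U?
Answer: 168*√6 ≈ 411.51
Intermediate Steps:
R = 21 (R = 7*(-1*(-3)) = 7*3 = 21)
R*√(t + 152) = 21*√(232 + 152) = 21*√384 = 21*(8*√6) = 168*√6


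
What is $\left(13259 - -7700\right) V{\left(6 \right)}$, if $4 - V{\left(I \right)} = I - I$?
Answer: $83836$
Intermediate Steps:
$V{\left(I \right)} = 4$ ($V{\left(I \right)} = 4 - \left(I - I\right) = 4 - 0 = 4 + 0 = 4$)
$\left(13259 - -7700\right) V{\left(6 \right)} = \left(13259 - -7700\right) 4 = \left(13259 + 7700\right) 4 = 20959 \cdot 4 = 83836$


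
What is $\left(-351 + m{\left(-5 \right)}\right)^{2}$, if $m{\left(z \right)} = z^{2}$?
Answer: $106276$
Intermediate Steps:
$\left(-351 + m{\left(-5 \right)}\right)^{2} = \left(-351 + \left(-5\right)^{2}\right)^{2} = \left(-351 + 25\right)^{2} = \left(-326\right)^{2} = 106276$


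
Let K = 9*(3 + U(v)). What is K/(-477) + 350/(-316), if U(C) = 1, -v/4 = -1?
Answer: -9907/8374 ≈ -1.1831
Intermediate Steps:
v = 4 (v = -4*(-1) = 4)
K = 36 (K = 9*(3 + 1) = 9*4 = 36)
K/(-477) + 350/(-316) = 36/(-477) + 350/(-316) = 36*(-1/477) + 350*(-1/316) = -4/53 - 175/158 = -9907/8374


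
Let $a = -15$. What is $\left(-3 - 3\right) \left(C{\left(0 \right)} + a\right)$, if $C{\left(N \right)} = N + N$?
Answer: $90$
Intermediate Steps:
$C{\left(N \right)} = 2 N$
$\left(-3 - 3\right) \left(C{\left(0 \right)} + a\right) = \left(-3 - 3\right) \left(2 \cdot 0 - 15\right) = - 6 \left(0 - 15\right) = \left(-6\right) \left(-15\right) = 90$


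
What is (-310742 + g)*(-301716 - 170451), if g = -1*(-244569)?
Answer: 31244706891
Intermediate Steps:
g = 244569
(-310742 + g)*(-301716 - 170451) = (-310742 + 244569)*(-301716 - 170451) = -66173*(-472167) = 31244706891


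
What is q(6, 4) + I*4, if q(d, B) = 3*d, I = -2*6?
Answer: -30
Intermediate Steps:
I = -12
q(6, 4) + I*4 = 3*6 - 12*4 = 18 - 48 = -30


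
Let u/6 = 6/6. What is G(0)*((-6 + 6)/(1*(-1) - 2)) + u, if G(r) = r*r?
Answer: 6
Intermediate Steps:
G(r) = r²
u = 6 (u = 6*(6/6) = 6*(6*(⅙)) = 6*1 = 6)
G(0)*((-6 + 6)/(1*(-1) - 2)) + u = 0²*((-6 + 6)/(1*(-1) - 2)) + 6 = 0*(0/(-1 - 2)) + 6 = 0*(0/(-3)) + 6 = 0*(0*(-⅓)) + 6 = 0*0 + 6 = 0 + 6 = 6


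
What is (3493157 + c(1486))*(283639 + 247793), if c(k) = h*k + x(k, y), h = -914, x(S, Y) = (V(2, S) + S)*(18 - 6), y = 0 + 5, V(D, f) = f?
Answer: 1153535333544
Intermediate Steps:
y = 5
x(S, Y) = 24*S (x(S, Y) = (S + S)*(18 - 6) = (2*S)*12 = 24*S)
c(k) = -890*k (c(k) = -914*k + 24*k = -890*k)
(3493157 + c(1486))*(283639 + 247793) = (3493157 - 890*1486)*(283639 + 247793) = (3493157 - 1322540)*531432 = 2170617*531432 = 1153535333544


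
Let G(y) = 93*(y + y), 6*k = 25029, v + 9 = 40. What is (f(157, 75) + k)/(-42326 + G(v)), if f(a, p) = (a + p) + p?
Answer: -8957/73120 ≈ -0.12250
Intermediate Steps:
v = 31 (v = -9 + 40 = 31)
f(a, p) = a + 2*p
k = 8343/2 (k = (⅙)*25029 = 8343/2 ≈ 4171.5)
G(y) = 186*y (G(y) = 93*(2*y) = 186*y)
(f(157, 75) + k)/(-42326 + G(v)) = ((157 + 2*75) + 8343/2)/(-42326 + 186*31) = ((157 + 150) + 8343/2)/(-42326 + 5766) = (307 + 8343/2)/(-36560) = (8957/2)*(-1/36560) = -8957/73120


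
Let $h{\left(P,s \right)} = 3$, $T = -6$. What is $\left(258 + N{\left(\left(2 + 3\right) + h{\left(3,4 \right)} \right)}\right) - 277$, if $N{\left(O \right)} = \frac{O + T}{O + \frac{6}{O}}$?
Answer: $- \frac{657}{35} \approx -18.771$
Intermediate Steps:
$N{\left(O \right)} = \frac{-6 + O}{O + \frac{6}{O}}$ ($N{\left(O \right)} = \frac{O - 6}{O + \frac{6}{O}} = \frac{-6 + O}{O + \frac{6}{O}}$)
$\left(258 + N{\left(\left(2 + 3\right) + h{\left(3,4 \right)} \right)}\right) - 277 = \left(258 + \frac{\left(\left(2 + 3\right) + 3\right) \left(-6 + \left(\left(2 + 3\right) + 3\right)\right)}{6 + \left(\left(2 + 3\right) + 3\right)^{2}}\right) - 277 = \left(258 + \frac{\left(5 + 3\right) \left(-6 + \left(5 + 3\right)\right)}{6 + \left(5 + 3\right)^{2}}\right) - 277 = \left(258 + \frac{8 \left(-6 + 8\right)}{6 + 8^{2}}\right) - 277 = \left(258 + 8 \frac{1}{6 + 64} \cdot 2\right) - 277 = \left(258 + 8 \cdot \frac{1}{70} \cdot 2\right) - 277 = \left(258 + \frac{8}{35}\right) - 277 = \frac{9038}{35} - 277 = - \frac{657}{35}$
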